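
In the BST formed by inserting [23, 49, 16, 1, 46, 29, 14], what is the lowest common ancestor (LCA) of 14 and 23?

Tree insertion order: [23, 49, 16, 1, 46, 29, 14]
Tree (level-order array): [23, 16, 49, 1, None, 46, None, None, 14, 29]
In a BST, the LCA of p=14, q=23 is the first node v on the
root-to-leaf path with p <= v <= q (go left if both < v, right if both > v).
Walk from root:
  at 23: 14 <= 23 <= 23, this is the LCA
LCA = 23


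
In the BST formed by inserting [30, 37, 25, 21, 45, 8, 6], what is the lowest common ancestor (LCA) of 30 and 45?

Tree insertion order: [30, 37, 25, 21, 45, 8, 6]
Tree (level-order array): [30, 25, 37, 21, None, None, 45, 8, None, None, None, 6]
In a BST, the LCA of p=30, q=45 is the first node v on the
root-to-leaf path with p <= v <= q (go left if both < v, right if both > v).
Walk from root:
  at 30: 30 <= 30 <= 45, this is the LCA
LCA = 30


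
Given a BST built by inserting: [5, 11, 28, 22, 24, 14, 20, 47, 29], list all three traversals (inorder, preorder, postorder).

Tree insertion order: [5, 11, 28, 22, 24, 14, 20, 47, 29]
Tree (level-order array): [5, None, 11, None, 28, 22, 47, 14, 24, 29, None, None, 20]
Inorder (L, root, R): [5, 11, 14, 20, 22, 24, 28, 29, 47]
Preorder (root, L, R): [5, 11, 28, 22, 14, 20, 24, 47, 29]
Postorder (L, R, root): [20, 14, 24, 22, 29, 47, 28, 11, 5]


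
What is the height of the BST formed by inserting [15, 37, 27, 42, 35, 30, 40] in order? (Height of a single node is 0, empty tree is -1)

Insertion order: [15, 37, 27, 42, 35, 30, 40]
Tree (level-order array): [15, None, 37, 27, 42, None, 35, 40, None, 30]
Compute height bottom-up (empty subtree = -1):
  height(30) = 1 + max(-1, -1) = 0
  height(35) = 1 + max(0, -1) = 1
  height(27) = 1 + max(-1, 1) = 2
  height(40) = 1 + max(-1, -1) = 0
  height(42) = 1 + max(0, -1) = 1
  height(37) = 1 + max(2, 1) = 3
  height(15) = 1 + max(-1, 3) = 4
Height = 4


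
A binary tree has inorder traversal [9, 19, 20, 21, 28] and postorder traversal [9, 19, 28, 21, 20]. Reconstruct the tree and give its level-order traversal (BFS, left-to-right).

Inorder:   [9, 19, 20, 21, 28]
Postorder: [9, 19, 28, 21, 20]
Algorithm: postorder visits root last, so walk postorder right-to-left;
each value is the root of the current inorder slice — split it at that
value, recurse on the right subtree first, then the left.
Recursive splits:
  root=20; inorder splits into left=[9, 19], right=[21, 28]
  root=21; inorder splits into left=[], right=[28]
  root=28; inorder splits into left=[], right=[]
  root=19; inorder splits into left=[9], right=[]
  root=9; inorder splits into left=[], right=[]
Reconstructed level-order: [20, 19, 21, 9, 28]


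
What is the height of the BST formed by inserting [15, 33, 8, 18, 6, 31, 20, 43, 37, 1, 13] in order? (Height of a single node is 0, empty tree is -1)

Insertion order: [15, 33, 8, 18, 6, 31, 20, 43, 37, 1, 13]
Tree (level-order array): [15, 8, 33, 6, 13, 18, 43, 1, None, None, None, None, 31, 37, None, None, None, 20]
Compute height bottom-up (empty subtree = -1):
  height(1) = 1 + max(-1, -1) = 0
  height(6) = 1 + max(0, -1) = 1
  height(13) = 1 + max(-1, -1) = 0
  height(8) = 1 + max(1, 0) = 2
  height(20) = 1 + max(-1, -1) = 0
  height(31) = 1 + max(0, -1) = 1
  height(18) = 1 + max(-1, 1) = 2
  height(37) = 1 + max(-1, -1) = 0
  height(43) = 1 + max(0, -1) = 1
  height(33) = 1 + max(2, 1) = 3
  height(15) = 1 + max(2, 3) = 4
Height = 4


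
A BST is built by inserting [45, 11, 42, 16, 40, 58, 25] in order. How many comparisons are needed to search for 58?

Search path for 58: 45 -> 58
Found: True
Comparisons: 2


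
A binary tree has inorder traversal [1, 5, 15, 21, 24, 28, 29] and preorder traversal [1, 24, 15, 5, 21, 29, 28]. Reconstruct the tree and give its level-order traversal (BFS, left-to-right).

Inorder:  [1, 5, 15, 21, 24, 28, 29]
Preorder: [1, 24, 15, 5, 21, 29, 28]
Algorithm: preorder visits root first, so consume preorder in order;
for each root, split the current inorder slice at that value into
left-subtree inorder and right-subtree inorder, then recurse.
Recursive splits:
  root=1; inorder splits into left=[], right=[5, 15, 21, 24, 28, 29]
  root=24; inorder splits into left=[5, 15, 21], right=[28, 29]
  root=15; inorder splits into left=[5], right=[21]
  root=5; inorder splits into left=[], right=[]
  root=21; inorder splits into left=[], right=[]
  root=29; inorder splits into left=[28], right=[]
  root=28; inorder splits into left=[], right=[]
Reconstructed level-order: [1, 24, 15, 29, 5, 21, 28]


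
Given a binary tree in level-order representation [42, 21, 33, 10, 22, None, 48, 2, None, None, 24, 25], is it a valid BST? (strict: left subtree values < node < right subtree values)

Level-order array: [42, 21, 33, 10, 22, None, 48, 2, None, None, 24, 25]
Validate using subtree bounds (lo, hi): at each node, require lo < value < hi,
then recurse left with hi=value and right with lo=value.
Preorder trace (stopping at first violation):
  at node 42 with bounds (-inf, +inf): OK
  at node 21 with bounds (-inf, 42): OK
  at node 10 with bounds (-inf, 21): OK
  at node 2 with bounds (-inf, 10): OK
  at node 22 with bounds (21, 42): OK
  at node 24 with bounds (22, 42): OK
  at node 33 with bounds (42, +inf): VIOLATION
Node 33 violates its bound: not (42 < 33 < +inf).
Result: Not a valid BST


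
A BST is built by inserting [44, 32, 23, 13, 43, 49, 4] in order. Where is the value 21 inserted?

Starting tree (level order): [44, 32, 49, 23, 43, None, None, 13, None, None, None, 4]
Insertion path: 44 -> 32 -> 23 -> 13
Result: insert 21 as right child of 13
Final tree (level order): [44, 32, 49, 23, 43, None, None, 13, None, None, None, 4, 21]


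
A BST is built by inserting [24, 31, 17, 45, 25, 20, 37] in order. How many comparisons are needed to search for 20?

Search path for 20: 24 -> 17 -> 20
Found: True
Comparisons: 3


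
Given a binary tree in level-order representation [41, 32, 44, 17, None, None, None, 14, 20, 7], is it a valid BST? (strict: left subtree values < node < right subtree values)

Level-order array: [41, 32, 44, 17, None, None, None, 14, 20, 7]
Validate using subtree bounds (lo, hi): at each node, require lo < value < hi,
then recurse left with hi=value and right with lo=value.
Preorder trace (stopping at first violation):
  at node 41 with bounds (-inf, +inf): OK
  at node 32 with bounds (-inf, 41): OK
  at node 17 with bounds (-inf, 32): OK
  at node 14 with bounds (-inf, 17): OK
  at node 7 with bounds (-inf, 14): OK
  at node 20 with bounds (17, 32): OK
  at node 44 with bounds (41, +inf): OK
No violation found at any node.
Result: Valid BST


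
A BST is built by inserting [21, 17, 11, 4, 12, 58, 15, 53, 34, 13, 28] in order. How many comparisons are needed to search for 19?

Search path for 19: 21 -> 17
Found: False
Comparisons: 2


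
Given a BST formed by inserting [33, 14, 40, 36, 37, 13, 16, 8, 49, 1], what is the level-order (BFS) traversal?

Tree insertion order: [33, 14, 40, 36, 37, 13, 16, 8, 49, 1]
Tree (level-order array): [33, 14, 40, 13, 16, 36, 49, 8, None, None, None, None, 37, None, None, 1]
BFS from the root, enqueuing left then right child of each popped node:
  queue [33] -> pop 33, enqueue [14, 40], visited so far: [33]
  queue [14, 40] -> pop 14, enqueue [13, 16], visited so far: [33, 14]
  queue [40, 13, 16] -> pop 40, enqueue [36, 49], visited so far: [33, 14, 40]
  queue [13, 16, 36, 49] -> pop 13, enqueue [8], visited so far: [33, 14, 40, 13]
  queue [16, 36, 49, 8] -> pop 16, enqueue [none], visited so far: [33, 14, 40, 13, 16]
  queue [36, 49, 8] -> pop 36, enqueue [37], visited so far: [33, 14, 40, 13, 16, 36]
  queue [49, 8, 37] -> pop 49, enqueue [none], visited so far: [33, 14, 40, 13, 16, 36, 49]
  queue [8, 37] -> pop 8, enqueue [1], visited so far: [33, 14, 40, 13, 16, 36, 49, 8]
  queue [37, 1] -> pop 37, enqueue [none], visited so far: [33, 14, 40, 13, 16, 36, 49, 8, 37]
  queue [1] -> pop 1, enqueue [none], visited so far: [33, 14, 40, 13, 16, 36, 49, 8, 37, 1]
Result: [33, 14, 40, 13, 16, 36, 49, 8, 37, 1]


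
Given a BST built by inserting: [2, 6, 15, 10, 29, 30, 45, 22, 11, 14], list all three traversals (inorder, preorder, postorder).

Tree insertion order: [2, 6, 15, 10, 29, 30, 45, 22, 11, 14]
Tree (level-order array): [2, None, 6, None, 15, 10, 29, None, 11, 22, 30, None, 14, None, None, None, 45]
Inorder (L, root, R): [2, 6, 10, 11, 14, 15, 22, 29, 30, 45]
Preorder (root, L, R): [2, 6, 15, 10, 11, 14, 29, 22, 30, 45]
Postorder (L, R, root): [14, 11, 10, 22, 45, 30, 29, 15, 6, 2]


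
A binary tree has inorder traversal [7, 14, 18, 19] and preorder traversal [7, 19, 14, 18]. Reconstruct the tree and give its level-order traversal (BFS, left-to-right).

Inorder:  [7, 14, 18, 19]
Preorder: [7, 19, 14, 18]
Algorithm: preorder visits root first, so consume preorder in order;
for each root, split the current inorder slice at that value into
left-subtree inorder and right-subtree inorder, then recurse.
Recursive splits:
  root=7; inorder splits into left=[], right=[14, 18, 19]
  root=19; inorder splits into left=[14, 18], right=[]
  root=14; inorder splits into left=[], right=[18]
  root=18; inorder splits into left=[], right=[]
Reconstructed level-order: [7, 19, 14, 18]


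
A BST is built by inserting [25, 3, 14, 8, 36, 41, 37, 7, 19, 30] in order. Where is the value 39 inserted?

Starting tree (level order): [25, 3, 36, None, 14, 30, 41, 8, 19, None, None, 37, None, 7]
Insertion path: 25 -> 36 -> 41 -> 37
Result: insert 39 as right child of 37
Final tree (level order): [25, 3, 36, None, 14, 30, 41, 8, 19, None, None, 37, None, 7, None, None, None, None, 39]


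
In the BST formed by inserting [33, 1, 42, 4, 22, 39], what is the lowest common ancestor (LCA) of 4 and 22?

Tree insertion order: [33, 1, 42, 4, 22, 39]
Tree (level-order array): [33, 1, 42, None, 4, 39, None, None, 22]
In a BST, the LCA of p=4, q=22 is the first node v on the
root-to-leaf path with p <= v <= q (go left if both < v, right if both > v).
Walk from root:
  at 33: both 4 and 22 < 33, go left
  at 1: both 4 and 22 > 1, go right
  at 4: 4 <= 4 <= 22, this is the LCA
LCA = 4


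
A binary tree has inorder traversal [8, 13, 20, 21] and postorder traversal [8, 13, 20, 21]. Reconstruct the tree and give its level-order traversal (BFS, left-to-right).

Inorder:   [8, 13, 20, 21]
Postorder: [8, 13, 20, 21]
Algorithm: postorder visits root last, so walk postorder right-to-left;
each value is the root of the current inorder slice — split it at that
value, recurse on the right subtree first, then the left.
Recursive splits:
  root=21; inorder splits into left=[8, 13, 20], right=[]
  root=20; inorder splits into left=[8, 13], right=[]
  root=13; inorder splits into left=[8], right=[]
  root=8; inorder splits into left=[], right=[]
Reconstructed level-order: [21, 20, 13, 8]


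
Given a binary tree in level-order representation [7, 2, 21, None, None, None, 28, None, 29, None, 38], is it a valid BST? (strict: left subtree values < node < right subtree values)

Level-order array: [7, 2, 21, None, None, None, 28, None, 29, None, 38]
Validate using subtree bounds (lo, hi): at each node, require lo < value < hi,
then recurse left with hi=value and right with lo=value.
Preorder trace (stopping at first violation):
  at node 7 with bounds (-inf, +inf): OK
  at node 2 with bounds (-inf, 7): OK
  at node 21 with bounds (7, +inf): OK
  at node 28 with bounds (21, +inf): OK
  at node 29 with bounds (28, +inf): OK
  at node 38 with bounds (29, +inf): OK
No violation found at any node.
Result: Valid BST


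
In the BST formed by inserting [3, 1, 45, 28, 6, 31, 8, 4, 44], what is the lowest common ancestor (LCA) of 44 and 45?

Tree insertion order: [3, 1, 45, 28, 6, 31, 8, 4, 44]
Tree (level-order array): [3, 1, 45, None, None, 28, None, 6, 31, 4, 8, None, 44]
In a BST, the LCA of p=44, q=45 is the first node v on the
root-to-leaf path with p <= v <= q (go left if both < v, right if both > v).
Walk from root:
  at 3: both 44 and 45 > 3, go right
  at 45: 44 <= 45 <= 45, this is the LCA
LCA = 45


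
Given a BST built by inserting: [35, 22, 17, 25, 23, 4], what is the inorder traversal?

Tree insertion order: [35, 22, 17, 25, 23, 4]
Tree (level-order array): [35, 22, None, 17, 25, 4, None, 23]
Inorder traversal: [4, 17, 22, 23, 25, 35]


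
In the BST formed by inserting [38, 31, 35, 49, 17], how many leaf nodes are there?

Tree built from: [38, 31, 35, 49, 17]
Tree (level-order array): [38, 31, 49, 17, 35]
Rule: A leaf has 0 children.
Per-node child counts:
  node 38: 2 child(ren)
  node 31: 2 child(ren)
  node 17: 0 child(ren)
  node 35: 0 child(ren)
  node 49: 0 child(ren)
Matching nodes: [17, 35, 49]
Count of leaf nodes: 3


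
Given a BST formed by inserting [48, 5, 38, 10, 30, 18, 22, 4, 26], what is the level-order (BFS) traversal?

Tree insertion order: [48, 5, 38, 10, 30, 18, 22, 4, 26]
Tree (level-order array): [48, 5, None, 4, 38, None, None, 10, None, None, 30, 18, None, None, 22, None, 26]
BFS from the root, enqueuing left then right child of each popped node:
  queue [48] -> pop 48, enqueue [5], visited so far: [48]
  queue [5] -> pop 5, enqueue [4, 38], visited so far: [48, 5]
  queue [4, 38] -> pop 4, enqueue [none], visited so far: [48, 5, 4]
  queue [38] -> pop 38, enqueue [10], visited so far: [48, 5, 4, 38]
  queue [10] -> pop 10, enqueue [30], visited so far: [48, 5, 4, 38, 10]
  queue [30] -> pop 30, enqueue [18], visited so far: [48, 5, 4, 38, 10, 30]
  queue [18] -> pop 18, enqueue [22], visited so far: [48, 5, 4, 38, 10, 30, 18]
  queue [22] -> pop 22, enqueue [26], visited so far: [48, 5, 4, 38, 10, 30, 18, 22]
  queue [26] -> pop 26, enqueue [none], visited so far: [48, 5, 4, 38, 10, 30, 18, 22, 26]
Result: [48, 5, 4, 38, 10, 30, 18, 22, 26]


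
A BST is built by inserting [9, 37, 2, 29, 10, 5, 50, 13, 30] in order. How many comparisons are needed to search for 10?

Search path for 10: 9 -> 37 -> 29 -> 10
Found: True
Comparisons: 4


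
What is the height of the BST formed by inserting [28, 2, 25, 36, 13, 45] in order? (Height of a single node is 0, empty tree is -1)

Insertion order: [28, 2, 25, 36, 13, 45]
Tree (level-order array): [28, 2, 36, None, 25, None, 45, 13]
Compute height bottom-up (empty subtree = -1):
  height(13) = 1 + max(-1, -1) = 0
  height(25) = 1 + max(0, -1) = 1
  height(2) = 1 + max(-1, 1) = 2
  height(45) = 1 + max(-1, -1) = 0
  height(36) = 1 + max(-1, 0) = 1
  height(28) = 1 + max(2, 1) = 3
Height = 3


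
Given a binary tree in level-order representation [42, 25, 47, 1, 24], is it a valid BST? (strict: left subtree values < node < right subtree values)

Level-order array: [42, 25, 47, 1, 24]
Validate using subtree bounds (lo, hi): at each node, require lo < value < hi,
then recurse left with hi=value and right with lo=value.
Preorder trace (stopping at first violation):
  at node 42 with bounds (-inf, +inf): OK
  at node 25 with bounds (-inf, 42): OK
  at node 1 with bounds (-inf, 25): OK
  at node 24 with bounds (25, 42): VIOLATION
Node 24 violates its bound: not (25 < 24 < 42).
Result: Not a valid BST


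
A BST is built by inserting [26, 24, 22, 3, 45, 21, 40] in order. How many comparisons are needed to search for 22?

Search path for 22: 26 -> 24 -> 22
Found: True
Comparisons: 3


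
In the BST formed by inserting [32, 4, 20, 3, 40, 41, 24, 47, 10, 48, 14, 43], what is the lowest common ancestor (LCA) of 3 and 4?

Tree insertion order: [32, 4, 20, 3, 40, 41, 24, 47, 10, 48, 14, 43]
Tree (level-order array): [32, 4, 40, 3, 20, None, 41, None, None, 10, 24, None, 47, None, 14, None, None, 43, 48]
In a BST, the LCA of p=3, q=4 is the first node v on the
root-to-leaf path with p <= v <= q (go left if both < v, right if both > v).
Walk from root:
  at 32: both 3 and 4 < 32, go left
  at 4: 3 <= 4 <= 4, this is the LCA
LCA = 4


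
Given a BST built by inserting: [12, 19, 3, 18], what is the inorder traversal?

Tree insertion order: [12, 19, 3, 18]
Tree (level-order array): [12, 3, 19, None, None, 18]
Inorder traversal: [3, 12, 18, 19]


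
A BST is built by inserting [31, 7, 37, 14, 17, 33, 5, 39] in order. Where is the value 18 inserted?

Starting tree (level order): [31, 7, 37, 5, 14, 33, 39, None, None, None, 17]
Insertion path: 31 -> 7 -> 14 -> 17
Result: insert 18 as right child of 17
Final tree (level order): [31, 7, 37, 5, 14, 33, 39, None, None, None, 17, None, None, None, None, None, 18]


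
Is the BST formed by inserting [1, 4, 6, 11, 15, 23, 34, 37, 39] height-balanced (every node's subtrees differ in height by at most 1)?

Tree (level-order array): [1, None, 4, None, 6, None, 11, None, 15, None, 23, None, 34, None, 37, None, 39]
Definition: a tree is height-balanced if, at every node, |h(left) - h(right)| <= 1 (empty subtree has height -1).
Bottom-up per-node check:
  node 39: h_left=-1, h_right=-1, diff=0 [OK], height=0
  node 37: h_left=-1, h_right=0, diff=1 [OK], height=1
  node 34: h_left=-1, h_right=1, diff=2 [FAIL (|-1-1|=2 > 1)], height=2
  node 23: h_left=-1, h_right=2, diff=3 [FAIL (|-1-2|=3 > 1)], height=3
  node 15: h_left=-1, h_right=3, diff=4 [FAIL (|-1-3|=4 > 1)], height=4
  node 11: h_left=-1, h_right=4, diff=5 [FAIL (|-1-4|=5 > 1)], height=5
  node 6: h_left=-1, h_right=5, diff=6 [FAIL (|-1-5|=6 > 1)], height=6
  node 4: h_left=-1, h_right=6, diff=7 [FAIL (|-1-6|=7 > 1)], height=7
  node 1: h_left=-1, h_right=7, diff=8 [FAIL (|-1-7|=8 > 1)], height=8
Node 34 violates the condition: |-1 - 1| = 2 > 1.
Result: Not balanced


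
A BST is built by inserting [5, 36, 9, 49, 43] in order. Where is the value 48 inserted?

Starting tree (level order): [5, None, 36, 9, 49, None, None, 43]
Insertion path: 5 -> 36 -> 49 -> 43
Result: insert 48 as right child of 43
Final tree (level order): [5, None, 36, 9, 49, None, None, 43, None, None, 48]


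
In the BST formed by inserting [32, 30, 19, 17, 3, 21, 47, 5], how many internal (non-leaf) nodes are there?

Tree built from: [32, 30, 19, 17, 3, 21, 47, 5]
Tree (level-order array): [32, 30, 47, 19, None, None, None, 17, 21, 3, None, None, None, None, 5]
Rule: An internal node has at least one child.
Per-node child counts:
  node 32: 2 child(ren)
  node 30: 1 child(ren)
  node 19: 2 child(ren)
  node 17: 1 child(ren)
  node 3: 1 child(ren)
  node 5: 0 child(ren)
  node 21: 0 child(ren)
  node 47: 0 child(ren)
Matching nodes: [32, 30, 19, 17, 3]
Count of internal (non-leaf) nodes: 5


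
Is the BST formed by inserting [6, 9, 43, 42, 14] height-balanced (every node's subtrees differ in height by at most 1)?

Tree (level-order array): [6, None, 9, None, 43, 42, None, 14]
Definition: a tree is height-balanced if, at every node, |h(left) - h(right)| <= 1 (empty subtree has height -1).
Bottom-up per-node check:
  node 14: h_left=-1, h_right=-1, diff=0 [OK], height=0
  node 42: h_left=0, h_right=-1, diff=1 [OK], height=1
  node 43: h_left=1, h_right=-1, diff=2 [FAIL (|1--1|=2 > 1)], height=2
  node 9: h_left=-1, h_right=2, diff=3 [FAIL (|-1-2|=3 > 1)], height=3
  node 6: h_left=-1, h_right=3, diff=4 [FAIL (|-1-3|=4 > 1)], height=4
Node 43 violates the condition: |1 - -1| = 2 > 1.
Result: Not balanced


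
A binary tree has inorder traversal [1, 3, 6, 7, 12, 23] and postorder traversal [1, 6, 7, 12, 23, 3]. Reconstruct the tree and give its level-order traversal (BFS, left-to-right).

Inorder:   [1, 3, 6, 7, 12, 23]
Postorder: [1, 6, 7, 12, 23, 3]
Algorithm: postorder visits root last, so walk postorder right-to-left;
each value is the root of the current inorder slice — split it at that
value, recurse on the right subtree first, then the left.
Recursive splits:
  root=3; inorder splits into left=[1], right=[6, 7, 12, 23]
  root=23; inorder splits into left=[6, 7, 12], right=[]
  root=12; inorder splits into left=[6, 7], right=[]
  root=7; inorder splits into left=[6], right=[]
  root=6; inorder splits into left=[], right=[]
  root=1; inorder splits into left=[], right=[]
Reconstructed level-order: [3, 1, 23, 12, 7, 6]


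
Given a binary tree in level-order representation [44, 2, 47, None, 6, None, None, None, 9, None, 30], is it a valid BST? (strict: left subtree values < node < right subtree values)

Level-order array: [44, 2, 47, None, 6, None, None, None, 9, None, 30]
Validate using subtree bounds (lo, hi): at each node, require lo < value < hi,
then recurse left with hi=value and right with lo=value.
Preorder trace (stopping at first violation):
  at node 44 with bounds (-inf, +inf): OK
  at node 2 with bounds (-inf, 44): OK
  at node 6 with bounds (2, 44): OK
  at node 9 with bounds (6, 44): OK
  at node 30 with bounds (9, 44): OK
  at node 47 with bounds (44, +inf): OK
No violation found at any node.
Result: Valid BST


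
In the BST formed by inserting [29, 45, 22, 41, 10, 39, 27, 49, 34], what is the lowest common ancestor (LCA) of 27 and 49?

Tree insertion order: [29, 45, 22, 41, 10, 39, 27, 49, 34]
Tree (level-order array): [29, 22, 45, 10, 27, 41, 49, None, None, None, None, 39, None, None, None, 34]
In a BST, the LCA of p=27, q=49 is the first node v on the
root-to-leaf path with p <= v <= q (go left if both < v, right if both > v).
Walk from root:
  at 29: 27 <= 29 <= 49, this is the LCA
LCA = 29


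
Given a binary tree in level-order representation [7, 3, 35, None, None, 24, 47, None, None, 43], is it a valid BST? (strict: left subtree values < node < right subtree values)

Level-order array: [7, 3, 35, None, None, 24, 47, None, None, 43]
Validate using subtree bounds (lo, hi): at each node, require lo < value < hi,
then recurse left with hi=value and right with lo=value.
Preorder trace (stopping at first violation):
  at node 7 with bounds (-inf, +inf): OK
  at node 3 with bounds (-inf, 7): OK
  at node 35 with bounds (7, +inf): OK
  at node 24 with bounds (7, 35): OK
  at node 47 with bounds (35, +inf): OK
  at node 43 with bounds (35, 47): OK
No violation found at any node.
Result: Valid BST


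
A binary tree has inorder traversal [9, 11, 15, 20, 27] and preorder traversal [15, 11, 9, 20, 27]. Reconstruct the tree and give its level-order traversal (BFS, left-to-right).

Inorder:  [9, 11, 15, 20, 27]
Preorder: [15, 11, 9, 20, 27]
Algorithm: preorder visits root first, so consume preorder in order;
for each root, split the current inorder slice at that value into
left-subtree inorder and right-subtree inorder, then recurse.
Recursive splits:
  root=15; inorder splits into left=[9, 11], right=[20, 27]
  root=11; inorder splits into left=[9], right=[]
  root=9; inorder splits into left=[], right=[]
  root=20; inorder splits into left=[], right=[27]
  root=27; inorder splits into left=[], right=[]
Reconstructed level-order: [15, 11, 20, 9, 27]


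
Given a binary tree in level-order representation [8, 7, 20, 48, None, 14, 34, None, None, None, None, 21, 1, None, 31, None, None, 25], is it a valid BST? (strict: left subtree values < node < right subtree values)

Level-order array: [8, 7, 20, 48, None, 14, 34, None, None, None, None, 21, 1, None, 31, None, None, 25]
Validate using subtree bounds (lo, hi): at each node, require lo < value < hi,
then recurse left with hi=value and right with lo=value.
Preorder trace (stopping at first violation):
  at node 8 with bounds (-inf, +inf): OK
  at node 7 with bounds (-inf, 8): OK
  at node 48 with bounds (-inf, 7): VIOLATION
Node 48 violates its bound: not (-inf < 48 < 7).
Result: Not a valid BST


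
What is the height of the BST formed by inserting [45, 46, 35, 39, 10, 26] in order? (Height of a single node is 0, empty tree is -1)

Insertion order: [45, 46, 35, 39, 10, 26]
Tree (level-order array): [45, 35, 46, 10, 39, None, None, None, 26]
Compute height bottom-up (empty subtree = -1):
  height(26) = 1 + max(-1, -1) = 0
  height(10) = 1 + max(-1, 0) = 1
  height(39) = 1 + max(-1, -1) = 0
  height(35) = 1 + max(1, 0) = 2
  height(46) = 1 + max(-1, -1) = 0
  height(45) = 1 + max(2, 0) = 3
Height = 3


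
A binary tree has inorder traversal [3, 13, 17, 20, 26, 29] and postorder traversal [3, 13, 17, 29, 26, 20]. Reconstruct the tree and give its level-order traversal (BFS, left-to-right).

Inorder:   [3, 13, 17, 20, 26, 29]
Postorder: [3, 13, 17, 29, 26, 20]
Algorithm: postorder visits root last, so walk postorder right-to-left;
each value is the root of the current inorder slice — split it at that
value, recurse on the right subtree first, then the left.
Recursive splits:
  root=20; inorder splits into left=[3, 13, 17], right=[26, 29]
  root=26; inorder splits into left=[], right=[29]
  root=29; inorder splits into left=[], right=[]
  root=17; inorder splits into left=[3, 13], right=[]
  root=13; inorder splits into left=[3], right=[]
  root=3; inorder splits into left=[], right=[]
Reconstructed level-order: [20, 17, 26, 13, 29, 3]


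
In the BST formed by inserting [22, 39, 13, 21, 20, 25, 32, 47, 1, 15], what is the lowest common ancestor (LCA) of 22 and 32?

Tree insertion order: [22, 39, 13, 21, 20, 25, 32, 47, 1, 15]
Tree (level-order array): [22, 13, 39, 1, 21, 25, 47, None, None, 20, None, None, 32, None, None, 15]
In a BST, the LCA of p=22, q=32 is the first node v on the
root-to-leaf path with p <= v <= q (go left if both < v, right if both > v).
Walk from root:
  at 22: 22 <= 22 <= 32, this is the LCA
LCA = 22


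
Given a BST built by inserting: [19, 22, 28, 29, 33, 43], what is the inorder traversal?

Tree insertion order: [19, 22, 28, 29, 33, 43]
Tree (level-order array): [19, None, 22, None, 28, None, 29, None, 33, None, 43]
Inorder traversal: [19, 22, 28, 29, 33, 43]


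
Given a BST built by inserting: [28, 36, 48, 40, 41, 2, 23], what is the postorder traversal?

Tree insertion order: [28, 36, 48, 40, 41, 2, 23]
Tree (level-order array): [28, 2, 36, None, 23, None, 48, None, None, 40, None, None, 41]
Postorder traversal: [23, 2, 41, 40, 48, 36, 28]


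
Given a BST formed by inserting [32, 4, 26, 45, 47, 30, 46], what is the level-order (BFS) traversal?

Tree insertion order: [32, 4, 26, 45, 47, 30, 46]
Tree (level-order array): [32, 4, 45, None, 26, None, 47, None, 30, 46]
BFS from the root, enqueuing left then right child of each popped node:
  queue [32] -> pop 32, enqueue [4, 45], visited so far: [32]
  queue [4, 45] -> pop 4, enqueue [26], visited so far: [32, 4]
  queue [45, 26] -> pop 45, enqueue [47], visited so far: [32, 4, 45]
  queue [26, 47] -> pop 26, enqueue [30], visited so far: [32, 4, 45, 26]
  queue [47, 30] -> pop 47, enqueue [46], visited so far: [32, 4, 45, 26, 47]
  queue [30, 46] -> pop 30, enqueue [none], visited so far: [32, 4, 45, 26, 47, 30]
  queue [46] -> pop 46, enqueue [none], visited so far: [32, 4, 45, 26, 47, 30, 46]
Result: [32, 4, 45, 26, 47, 30, 46]


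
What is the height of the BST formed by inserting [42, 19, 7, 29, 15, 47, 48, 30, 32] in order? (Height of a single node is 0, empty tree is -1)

Insertion order: [42, 19, 7, 29, 15, 47, 48, 30, 32]
Tree (level-order array): [42, 19, 47, 7, 29, None, 48, None, 15, None, 30, None, None, None, None, None, 32]
Compute height bottom-up (empty subtree = -1):
  height(15) = 1 + max(-1, -1) = 0
  height(7) = 1 + max(-1, 0) = 1
  height(32) = 1 + max(-1, -1) = 0
  height(30) = 1 + max(-1, 0) = 1
  height(29) = 1 + max(-1, 1) = 2
  height(19) = 1 + max(1, 2) = 3
  height(48) = 1 + max(-1, -1) = 0
  height(47) = 1 + max(-1, 0) = 1
  height(42) = 1 + max(3, 1) = 4
Height = 4


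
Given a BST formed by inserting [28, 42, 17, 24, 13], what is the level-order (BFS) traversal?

Tree insertion order: [28, 42, 17, 24, 13]
Tree (level-order array): [28, 17, 42, 13, 24]
BFS from the root, enqueuing left then right child of each popped node:
  queue [28] -> pop 28, enqueue [17, 42], visited so far: [28]
  queue [17, 42] -> pop 17, enqueue [13, 24], visited so far: [28, 17]
  queue [42, 13, 24] -> pop 42, enqueue [none], visited so far: [28, 17, 42]
  queue [13, 24] -> pop 13, enqueue [none], visited so far: [28, 17, 42, 13]
  queue [24] -> pop 24, enqueue [none], visited so far: [28, 17, 42, 13, 24]
Result: [28, 17, 42, 13, 24]


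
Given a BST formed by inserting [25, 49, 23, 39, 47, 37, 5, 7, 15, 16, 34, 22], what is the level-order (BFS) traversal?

Tree insertion order: [25, 49, 23, 39, 47, 37, 5, 7, 15, 16, 34, 22]
Tree (level-order array): [25, 23, 49, 5, None, 39, None, None, 7, 37, 47, None, 15, 34, None, None, None, None, 16, None, None, None, 22]
BFS from the root, enqueuing left then right child of each popped node:
  queue [25] -> pop 25, enqueue [23, 49], visited so far: [25]
  queue [23, 49] -> pop 23, enqueue [5], visited so far: [25, 23]
  queue [49, 5] -> pop 49, enqueue [39], visited so far: [25, 23, 49]
  queue [5, 39] -> pop 5, enqueue [7], visited so far: [25, 23, 49, 5]
  queue [39, 7] -> pop 39, enqueue [37, 47], visited so far: [25, 23, 49, 5, 39]
  queue [7, 37, 47] -> pop 7, enqueue [15], visited so far: [25, 23, 49, 5, 39, 7]
  queue [37, 47, 15] -> pop 37, enqueue [34], visited so far: [25, 23, 49, 5, 39, 7, 37]
  queue [47, 15, 34] -> pop 47, enqueue [none], visited so far: [25, 23, 49, 5, 39, 7, 37, 47]
  queue [15, 34] -> pop 15, enqueue [16], visited so far: [25, 23, 49, 5, 39, 7, 37, 47, 15]
  queue [34, 16] -> pop 34, enqueue [none], visited so far: [25, 23, 49, 5, 39, 7, 37, 47, 15, 34]
  queue [16] -> pop 16, enqueue [22], visited so far: [25, 23, 49, 5, 39, 7, 37, 47, 15, 34, 16]
  queue [22] -> pop 22, enqueue [none], visited so far: [25, 23, 49, 5, 39, 7, 37, 47, 15, 34, 16, 22]
Result: [25, 23, 49, 5, 39, 7, 37, 47, 15, 34, 16, 22]


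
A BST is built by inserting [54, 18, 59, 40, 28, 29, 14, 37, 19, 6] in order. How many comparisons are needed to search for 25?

Search path for 25: 54 -> 18 -> 40 -> 28 -> 19
Found: False
Comparisons: 5


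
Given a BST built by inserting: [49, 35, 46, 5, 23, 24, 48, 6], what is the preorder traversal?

Tree insertion order: [49, 35, 46, 5, 23, 24, 48, 6]
Tree (level-order array): [49, 35, None, 5, 46, None, 23, None, 48, 6, 24]
Preorder traversal: [49, 35, 5, 23, 6, 24, 46, 48]


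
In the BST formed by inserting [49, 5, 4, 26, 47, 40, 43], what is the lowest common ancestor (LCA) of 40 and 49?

Tree insertion order: [49, 5, 4, 26, 47, 40, 43]
Tree (level-order array): [49, 5, None, 4, 26, None, None, None, 47, 40, None, None, 43]
In a BST, the LCA of p=40, q=49 is the first node v on the
root-to-leaf path with p <= v <= q (go left if both < v, right if both > v).
Walk from root:
  at 49: 40 <= 49 <= 49, this is the LCA
LCA = 49


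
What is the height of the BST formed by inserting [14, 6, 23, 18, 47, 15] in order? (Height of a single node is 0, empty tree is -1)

Insertion order: [14, 6, 23, 18, 47, 15]
Tree (level-order array): [14, 6, 23, None, None, 18, 47, 15]
Compute height bottom-up (empty subtree = -1):
  height(6) = 1 + max(-1, -1) = 0
  height(15) = 1 + max(-1, -1) = 0
  height(18) = 1 + max(0, -1) = 1
  height(47) = 1 + max(-1, -1) = 0
  height(23) = 1 + max(1, 0) = 2
  height(14) = 1 + max(0, 2) = 3
Height = 3


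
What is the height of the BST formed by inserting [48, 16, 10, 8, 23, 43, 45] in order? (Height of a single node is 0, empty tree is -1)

Insertion order: [48, 16, 10, 8, 23, 43, 45]
Tree (level-order array): [48, 16, None, 10, 23, 8, None, None, 43, None, None, None, 45]
Compute height bottom-up (empty subtree = -1):
  height(8) = 1 + max(-1, -1) = 0
  height(10) = 1 + max(0, -1) = 1
  height(45) = 1 + max(-1, -1) = 0
  height(43) = 1 + max(-1, 0) = 1
  height(23) = 1 + max(-1, 1) = 2
  height(16) = 1 + max(1, 2) = 3
  height(48) = 1 + max(3, -1) = 4
Height = 4


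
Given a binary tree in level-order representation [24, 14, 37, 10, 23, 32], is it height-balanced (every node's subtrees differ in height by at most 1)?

Tree (level-order array): [24, 14, 37, 10, 23, 32]
Definition: a tree is height-balanced if, at every node, |h(left) - h(right)| <= 1 (empty subtree has height -1).
Bottom-up per-node check:
  node 10: h_left=-1, h_right=-1, diff=0 [OK], height=0
  node 23: h_left=-1, h_right=-1, diff=0 [OK], height=0
  node 14: h_left=0, h_right=0, diff=0 [OK], height=1
  node 32: h_left=-1, h_right=-1, diff=0 [OK], height=0
  node 37: h_left=0, h_right=-1, diff=1 [OK], height=1
  node 24: h_left=1, h_right=1, diff=0 [OK], height=2
All nodes satisfy the balance condition.
Result: Balanced


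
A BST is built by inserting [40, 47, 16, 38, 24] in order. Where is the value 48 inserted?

Starting tree (level order): [40, 16, 47, None, 38, None, None, 24]
Insertion path: 40 -> 47
Result: insert 48 as right child of 47
Final tree (level order): [40, 16, 47, None, 38, None, 48, 24]


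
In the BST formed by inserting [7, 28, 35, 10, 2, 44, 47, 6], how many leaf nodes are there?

Tree built from: [7, 28, 35, 10, 2, 44, 47, 6]
Tree (level-order array): [7, 2, 28, None, 6, 10, 35, None, None, None, None, None, 44, None, 47]
Rule: A leaf has 0 children.
Per-node child counts:
  node 7: 2 child(ren)
  node 2: 1 child(ren)
  node 6: 0 child(ren)
  node 28: 2 child(ren)
  node 10: 0 child(ren)
  node 35: 1 child(ren)
  node 44: 1 child(ren)
  node 47: 0 child(ren)
Matching nodes: [6, 10, 47]
Count of leaf nodes: 3


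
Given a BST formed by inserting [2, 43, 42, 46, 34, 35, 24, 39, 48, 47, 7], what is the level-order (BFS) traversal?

Tree insertion order: [2, 43, 42, 46, 34, 35, 24, 39, 48, 47, 7]
Tree (level-order array): [2, None, 43, 42, 46, 34, None, None, 48, 24, 35, 47, None, 7, None, None, 39]
BFS from the root, enqueuing left then right child of each popped node:
  queue [2] -> pop 2, enqueue [43], visited so far: [2]
  queue [43] -> pop 43, enqueue [42, 46], visited so far: [2, 43]
  queue [42, 46] -> pop 42, enqueue [34], visited so far: [2, 43, 42]
  queue [46, 34] -> pop 46, enqueue [48], visited so far: [2, 43, 42, 46]
  queue [34, 48] -> pop 34, enqueue [24, 35], visited so far: [2, 43, 42, 46, 34]
  queue [48, 24, 35] -> pop 48, enqueue [47], visited so far: [2, 43, 42, 46, 34, 48]
  queue [24, 35, 47] -> pop 24, enqueue [7], visited so far: [2, 43, 42, 46, 34, 48, 24]
  queue [35, 47, 7] -> pop 35, enqueue [39], visited so far: [2, 43, 42, 46, 34, 48, 24, 35]
  queue [47, 7, 39] -> pop 47, enqueue [none], visited so far: [2, 43, 42, 46, 34, 48, 24, 35, 47]
  queue [7, 39] -> pop 7, enqueue [none], visited so far: [2, 43, 42, 46, 34, 48, 24, 35, 47, 7]
  queue [39] -> pop 39, enqueue [none], visited so far: [2, 43, 42, 46, 34, 48, 24, 35, 47, 7, 39]
Result: [2, 43, 42, 46, 34, 48, 24, 35, 47, 7, 39]


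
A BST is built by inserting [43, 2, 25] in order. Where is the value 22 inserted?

Starting tree (level order): [43, 2, None, None, 25]
Insertion path: 43 -> 2 -> 25
Result: insert 22 as left child of 25
Final tree (level order): [43, 2, None, None, 25, 22]


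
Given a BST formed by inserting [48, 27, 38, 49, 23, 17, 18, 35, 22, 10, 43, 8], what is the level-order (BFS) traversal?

Tree insertion order: [48, 27, 38, 49, 23, 17, 18, 35, 22, 10, 43, 8]
Tree (level-order array): [48, 27, 49, 23, 38, None, None, 17, None, 35, 43, 10, 18, None, None, None, None, 8, None, None, 22]
BFS from the root, enqueuing left then right child of each popped node:
  queue [48] -> pop 48, enqueue [27, 49], visited so far: [48]
  queue [27, 49] -> pop 27, enqueue [23, 38], visited so far: [48, 27]
  queue [49, 23, 38] -> pop 49, enqueue [none], visited so far: [48, 27, 49]
  queue [23, 38] -> pop 23, enqueue [17], visited so far: [48, 27, 49, 23]
  queue [38, 17] -> pop 38, enqueue [35, 43], visited so far: [48, 27, 49, 23, 38]
  queue [17, 35, 43] -> pop 17, enqueue [10, 18], visited so far: [48, 27, 49, 23, 38, 17]
  queue [35, 43, 10, 18] -> pop 35, enqueue [none], visited so far: [48, 27, 49, 23, 38, 17, 35]
  queue [43, 10, 18] -> pop 43, enqueue [none], visited so far: [48, 27, 49, 23, 38, 17, 35, 43]
  queue [10, 18] -> pop 10, enqueue [8], visited so far: [48, 27, 49, 23, 38, 17, 35, 43, 10]
  queue [18, 8] -> pop 18, enqueue [22], visited so far: [48, 27, 49, 23, 38, 17, 35, 43, 10, 18]
  queue [8, 22] -> pop 8, enqueue [none], visited so far: [48, 27, 49, 23, 38, 17, 35, 43, 10, 18, 8]
  queue [22] -> pop 22, enqueue [none], visited so far: [48, 27, 49, 23, 38, 17, 35, 43, 10, 18, 8, 22]
Result: [48, 27, 49, 23, 38, 17, 35, 43, 10, 18, 8, 22]


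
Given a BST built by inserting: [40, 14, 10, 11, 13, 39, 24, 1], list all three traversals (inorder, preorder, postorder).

Tree insertion order: [40, 14, 10, 11, 13, 39, 24, 1]
Tree (level-order array): [40, 14, None, 10, 39, 1, 11, 24, None, None, None, None, 13]
Inorder (L, root, R): [1, 10, 11, 13, 14, 24, 39, 40]
Preorder (root, L, R): [40, 14, 10, 1, 11, 13, 39, 24]
Postorder (L, R, root): [1, 13, 11, 10, 24, 39, 14, 40]


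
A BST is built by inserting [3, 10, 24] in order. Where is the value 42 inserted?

Starting tree (level order): [3, None, 10, None, 24]
Insertion path: 3 -> 10 -> 24
Result: insert 42 as right child of 24
Final tree (level order): [3, None, 10, None, 24, None, 42]


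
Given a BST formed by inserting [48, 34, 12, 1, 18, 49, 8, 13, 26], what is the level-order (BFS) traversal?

Tree insertion order: [48, 34, 12, 1, 18, 49, 8, 13, 26]
Tree (level-order array): [48, 34, 49, 12, None, None, None, 1, 18, None, 8, 13, 26]
BFS from the root, enqueuing left then right child of each popped node:
  queue [48] -> pop 48, enqueue [34, 49], visited so far: [48]
  queue [34, 49] -> pop 34, enqueue [12], visited so far: [48, 34]
  queue [49, 12] -> pop 49, enqueue [none], visited so far: [48, 34, 49]
  queue [12] -> pop 12, enqueue [1, 18], visited so far: [48, 34, 49, 12]
  queue [1, 18] -> pop 1, enqueue [8], visited so far: [48, 34, 49, 12, 1]
  queue [18, 8] -> pop 18, enqueue [13, 26], visited so far: [48, 34, 49, 12, 1, 18]
  queue [8, 13, 26] -> pop 8, enqueue [none], visited so far: [48, 34, 49, 12, 1, 18, 8]
  queue [13, 26] -> pop 13, enqueue [none], visited so far: [48, 34, 49, 12, 1, 18, 8, 13]
  queue [26] -> pop 26, enqueue [none], visited so far: [48, 34, 49, 12, 1, 18, 8, 13, 26]
Result: [48, 34, 49, 12, 1, 18, 8, 13, 26]


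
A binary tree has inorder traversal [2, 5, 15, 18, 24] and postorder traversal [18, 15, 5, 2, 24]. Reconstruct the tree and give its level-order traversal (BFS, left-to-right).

Inorder:   [2, 5, 15, 18, 24]
Postorder: [18, 15, 5, 2, 24]
Algorithm: postorder visits root last, so walk postorder right-to-left;
each value is the root of the current inorder slice — split it at that
value, recurse on the right subtree first, then the left.
Recursive splits:
  root=24; inorder splits into left=[2, 5, 15, 18], right=[]
  root=2; inorder splits into left=[], right=[5, 15, 18]
  root=5; inorder splits into left=[], right=[15, 18]
  root=15; inorder splits into left=[], right=[18]
  root=18; inorder splits into left=[], right=[]
Reconstructed level-order: [24, 2, 5, 15, 18]


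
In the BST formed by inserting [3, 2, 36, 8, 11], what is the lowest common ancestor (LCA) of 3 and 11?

Tree insertion order: [3, 2, 36, 8, 11]
Tree (level-order array): [3, 2, 36, None, None, 8, None, None, 11]
In a BST, the LCA of p=3, q=11 is the first node v on the
root-to-leaf path with p <= v <= q (go left if both < v, right if both > v).
Walk from root:
  at 3: 3 <= 3 <= 11, this is the LCA
LCA = 3


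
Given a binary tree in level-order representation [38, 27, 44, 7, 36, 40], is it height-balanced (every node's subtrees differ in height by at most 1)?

Tree (level-order array): [38, 27, 44, 7, 36, 40]
Definition: a tree is height-balanced if, at every node, |h(left) - h(right)| <= 1 (empty subtree has height -1).
Bottom-up per-node check:
  node 7: h_left=-1, h_right=-1, diff=0 [OK], height=0
  node 36: h_left=-1, h_right=-1, diff=0 [OK], height=0
  node 27: h_left=0, h_right=0, diff=0 [OK], height=1
  node 40: h_left=-1, h_right=-1, diff=0 [OK], height=0
  node 44: h_left=0, h_right=-1, diff=1 [OK], height=1
  node 38: h_left=1, h_right=1, diff=0 [OK], height=2
All nodes satisfy the balance condition.
Result: Balanced


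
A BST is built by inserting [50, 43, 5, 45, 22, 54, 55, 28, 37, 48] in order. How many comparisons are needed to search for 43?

Search path for 43: 50 -> 43
Found: True
Comparisons: 2


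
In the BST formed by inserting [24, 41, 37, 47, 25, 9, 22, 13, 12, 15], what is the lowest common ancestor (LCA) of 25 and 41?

Tree insertion order: [24, 41, 37, 47, 25, 9, 22, 13, 12, 15]
Tree (level-order array): [24, 9, 41, None, 22, 37, 47, 13, None, 25, None, None, None, 12, 15]
In a BST, the LCA of p=25, q=41 is the first node v on the
root-to-leaf path with p <= v <= q (go left if both < v, right if both > v).
Walk from root:
  at 24: both 25 and 41 > 24, go right
  at 41: 25 <= 41 <= 41, this is the LCA
LCA = 41
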